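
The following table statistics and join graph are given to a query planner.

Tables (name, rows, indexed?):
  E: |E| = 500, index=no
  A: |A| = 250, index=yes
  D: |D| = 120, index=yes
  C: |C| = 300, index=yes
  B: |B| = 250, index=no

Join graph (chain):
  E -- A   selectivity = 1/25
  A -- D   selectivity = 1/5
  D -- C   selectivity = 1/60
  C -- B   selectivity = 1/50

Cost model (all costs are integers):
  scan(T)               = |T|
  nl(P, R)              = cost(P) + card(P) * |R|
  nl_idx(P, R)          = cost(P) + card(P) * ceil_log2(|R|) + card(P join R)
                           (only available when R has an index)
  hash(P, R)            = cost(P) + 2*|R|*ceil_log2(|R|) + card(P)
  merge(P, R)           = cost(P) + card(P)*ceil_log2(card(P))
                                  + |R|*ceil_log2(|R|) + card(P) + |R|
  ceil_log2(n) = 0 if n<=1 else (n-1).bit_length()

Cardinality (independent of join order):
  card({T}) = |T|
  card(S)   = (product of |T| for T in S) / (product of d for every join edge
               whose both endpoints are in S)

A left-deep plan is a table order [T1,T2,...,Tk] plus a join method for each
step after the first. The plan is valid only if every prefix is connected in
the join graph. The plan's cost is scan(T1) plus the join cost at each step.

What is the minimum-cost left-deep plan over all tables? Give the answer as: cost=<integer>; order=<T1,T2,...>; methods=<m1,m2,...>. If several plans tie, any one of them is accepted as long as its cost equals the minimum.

Selinger DP (subsets sized 1..n):
  {E}: scan cost=500, card=500
  {A}: scan cost=250, card=250
  {D}: scan cost=120, card=120
  {C}: scan cost=300, card=300
  {B}: scan cost=250, card=250
  {AE}: card=5000; try (A,hash)→5000, (E,merge)→7500, (A,merge)→7750, (E,hash)→9500, (A,nl_idx)→9500, (E,nl)→125250 …(+1); best=5000 via (A,hash)
  {AD}: card=6000; try (D,hash)→2180, (A,merge)→3330, (D,merge)→3460, (A,hash)→4240, (A,nl_idx)→7080, (D,nl_idx)→8000 …(+2); best=2180 via (D,hash)
  {CD}: card=600; try (C,nl_idx)→1800, (D,hash)→2280, (D,nl_idx)→3000, (C,merge)→4080, (D,merge)→4260, (C,hash)→5640 …(+2); best=1800 via (C,nl_idx)
  {BC}: card=1500; try (C,nl_idx)→4000, (B,hash)→4600, (C,merge)→5500, (B,merge)→5550, (C,hash)→5900, (C,nl)→75250 …(+1); best=4000 via (C,nl_idx)
  {ADE}: card=120000; try (D,hash)→11680, (E,hash)→17180, (D,merge)→75960, (E,merge)→91180, (D,nl_idx)→160000, (D,nl)→605000 …(+1); best=11680 via (D,hash)
  {ACD}: card=30000; try (A,hash)→6400, (A,merge)→10650, (C,hash)→13580, (A,nl_idx)→36600, (C,nl_idx)→86180, (C,merge)→89180 …(+2); best=6400 via (A,hash)
  {BCD}: card=3000; try (B,hash)→6400, (D,hash)→7180, (B,merge)→10650, (D,nl_idx)→17500, (D,merge)→22960, (B,nl)→151800 …(+1); best=6400 via (B,hash)
  {ACDE}: card=600000; try (E,hash)→45400, (C,hash)→137080, (E,merge)→491400, (C,nl_idx)→1691680, (C,merge)→2174680, (E,nl)→15006400 …(+1); best=45400 via (E,hash)
  {ABCD}: card=150000; try (A,hash)→13400, (B,hash)→40400, (A,merge)→47650, (A,nl_idx)→180400, (B,merge)→488650, (A,nl)→756400 …(+1); best=13400 via (A,hash)
  {ABCDE}: card=3000000; try (E,hash)→172400, (B,hash)→649400, (E,merge)→2868400, (B,merge)→12647650, (E,nl)→75013400, (B,nl)→150045400; best=172400 via (E,hash)

cost=172400; order=D,C,B,A,E; methods=nl_idx,hash,hash,hash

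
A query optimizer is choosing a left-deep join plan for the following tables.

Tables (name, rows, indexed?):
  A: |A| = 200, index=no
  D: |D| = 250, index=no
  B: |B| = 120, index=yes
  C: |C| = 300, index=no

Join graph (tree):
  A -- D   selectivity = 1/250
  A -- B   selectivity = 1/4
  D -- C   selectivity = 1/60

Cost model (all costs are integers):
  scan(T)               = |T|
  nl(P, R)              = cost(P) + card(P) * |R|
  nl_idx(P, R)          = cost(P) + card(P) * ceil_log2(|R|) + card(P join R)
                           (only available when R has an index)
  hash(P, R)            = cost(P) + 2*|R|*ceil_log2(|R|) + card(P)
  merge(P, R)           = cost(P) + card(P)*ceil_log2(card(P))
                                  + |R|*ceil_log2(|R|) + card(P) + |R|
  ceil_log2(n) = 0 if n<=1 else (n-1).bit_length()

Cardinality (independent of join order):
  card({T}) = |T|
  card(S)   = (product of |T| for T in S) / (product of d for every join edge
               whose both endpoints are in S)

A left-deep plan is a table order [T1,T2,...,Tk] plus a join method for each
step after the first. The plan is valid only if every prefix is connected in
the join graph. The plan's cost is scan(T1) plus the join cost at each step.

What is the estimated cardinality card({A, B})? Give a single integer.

Tables in S: A(200), B(120)
Edges inside S: A-B(d=4)
numerator = 200 * 120 = 24000
denominator = 4 = 4
card(S) = 24000 / 4 = 6000

6000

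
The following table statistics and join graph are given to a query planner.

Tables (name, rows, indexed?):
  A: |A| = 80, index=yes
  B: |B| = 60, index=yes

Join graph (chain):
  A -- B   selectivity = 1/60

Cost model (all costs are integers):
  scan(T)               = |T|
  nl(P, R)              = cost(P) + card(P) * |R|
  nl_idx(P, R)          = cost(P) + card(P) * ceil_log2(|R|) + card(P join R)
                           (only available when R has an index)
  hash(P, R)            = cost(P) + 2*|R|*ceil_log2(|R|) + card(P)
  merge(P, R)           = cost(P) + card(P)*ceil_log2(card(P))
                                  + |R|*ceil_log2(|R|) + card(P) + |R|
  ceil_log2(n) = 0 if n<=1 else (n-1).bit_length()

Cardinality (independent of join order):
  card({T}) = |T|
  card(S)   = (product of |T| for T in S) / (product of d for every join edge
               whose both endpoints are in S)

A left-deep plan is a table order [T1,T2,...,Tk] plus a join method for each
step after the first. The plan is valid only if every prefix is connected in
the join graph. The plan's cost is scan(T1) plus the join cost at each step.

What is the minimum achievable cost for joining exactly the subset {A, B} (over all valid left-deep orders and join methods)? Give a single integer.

Selinger DP over subsets of {A,B}:
  {A}: scan cost=80, card=80
  {B}: scan cost=60, card=60
  {AB}: card=80; try (A,nl_idx)→560, (B,nl_idx)→640, (B,hash)→880, (A,merge)→1120, (B,merge)→1140, (A,hash)→1240 …(+2); best=560 via (A,nl_idx)

560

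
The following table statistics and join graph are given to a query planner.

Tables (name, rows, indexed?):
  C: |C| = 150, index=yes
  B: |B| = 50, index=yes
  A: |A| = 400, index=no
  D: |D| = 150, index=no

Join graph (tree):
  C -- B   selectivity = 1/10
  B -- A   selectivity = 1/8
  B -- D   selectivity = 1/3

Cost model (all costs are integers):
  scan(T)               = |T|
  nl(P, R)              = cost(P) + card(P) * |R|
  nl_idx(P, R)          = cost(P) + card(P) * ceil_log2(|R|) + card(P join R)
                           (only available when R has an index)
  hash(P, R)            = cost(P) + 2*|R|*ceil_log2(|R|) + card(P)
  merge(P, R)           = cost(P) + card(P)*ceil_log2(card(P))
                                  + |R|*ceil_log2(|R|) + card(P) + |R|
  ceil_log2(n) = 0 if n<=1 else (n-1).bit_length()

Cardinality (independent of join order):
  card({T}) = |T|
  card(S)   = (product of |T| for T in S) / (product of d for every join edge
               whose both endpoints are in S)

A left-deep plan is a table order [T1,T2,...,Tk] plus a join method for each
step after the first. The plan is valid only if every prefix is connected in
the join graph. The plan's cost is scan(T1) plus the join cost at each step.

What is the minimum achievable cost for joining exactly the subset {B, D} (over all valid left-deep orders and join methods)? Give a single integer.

Selinger DP over subsets of {B,D}:
  {B}: scan cost=50, card=50
  {D}: scan cost=150, card=150
  {BD}: card=2500; try (B,hash)→900, (D,merge)→1750, (B,merge)→1850, (D,hash)→2500, (B,nl_idx)→3550, (D,nl)→7550 …(+1); best=900 via (B,hash)

900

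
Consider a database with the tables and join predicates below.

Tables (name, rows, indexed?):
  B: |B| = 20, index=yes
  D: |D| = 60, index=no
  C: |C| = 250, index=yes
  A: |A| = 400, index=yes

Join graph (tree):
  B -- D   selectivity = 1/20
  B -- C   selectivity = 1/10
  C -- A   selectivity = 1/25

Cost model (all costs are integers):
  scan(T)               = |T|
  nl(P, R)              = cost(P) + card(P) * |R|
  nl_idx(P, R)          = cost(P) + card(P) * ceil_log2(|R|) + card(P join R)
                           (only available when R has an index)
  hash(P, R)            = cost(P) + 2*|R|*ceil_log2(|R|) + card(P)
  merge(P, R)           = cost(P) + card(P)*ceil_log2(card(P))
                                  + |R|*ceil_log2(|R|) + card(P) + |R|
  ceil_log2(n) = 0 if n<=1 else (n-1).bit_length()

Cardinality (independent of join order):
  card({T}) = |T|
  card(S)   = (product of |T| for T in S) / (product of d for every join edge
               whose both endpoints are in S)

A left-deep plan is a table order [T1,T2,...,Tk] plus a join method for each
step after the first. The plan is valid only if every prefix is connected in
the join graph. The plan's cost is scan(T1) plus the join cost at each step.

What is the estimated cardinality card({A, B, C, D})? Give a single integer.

Tables in S: A(400), B(20), C(250), D(60)
Edges inside S: B-D(d=20), B-C(d=10), C-A(d=25)
numerator = 400 * 20 * 250 * 60 = 120000000
denominator = 20 * 10 * 25 = 5000
card(S) = 120000000 / 5000 = 24000

24000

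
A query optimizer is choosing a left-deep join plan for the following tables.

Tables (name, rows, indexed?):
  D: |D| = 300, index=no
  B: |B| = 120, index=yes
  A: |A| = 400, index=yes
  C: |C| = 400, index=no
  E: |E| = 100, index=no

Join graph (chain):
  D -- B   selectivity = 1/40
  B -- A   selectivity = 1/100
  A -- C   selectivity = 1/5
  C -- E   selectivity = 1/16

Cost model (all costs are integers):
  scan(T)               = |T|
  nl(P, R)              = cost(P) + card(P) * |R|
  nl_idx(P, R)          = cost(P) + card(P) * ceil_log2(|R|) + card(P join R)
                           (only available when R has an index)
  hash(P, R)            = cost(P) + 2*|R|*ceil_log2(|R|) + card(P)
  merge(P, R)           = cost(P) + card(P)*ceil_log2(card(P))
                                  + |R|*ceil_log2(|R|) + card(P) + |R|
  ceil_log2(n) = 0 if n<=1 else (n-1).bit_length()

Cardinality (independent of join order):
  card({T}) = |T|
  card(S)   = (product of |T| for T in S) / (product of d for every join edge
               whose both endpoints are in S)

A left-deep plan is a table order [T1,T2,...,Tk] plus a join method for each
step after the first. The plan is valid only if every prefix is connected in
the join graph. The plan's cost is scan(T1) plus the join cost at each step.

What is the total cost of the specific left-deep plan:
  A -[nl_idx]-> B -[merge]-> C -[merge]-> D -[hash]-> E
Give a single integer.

957680

step 1: scan A: cost=400, card=400
step 2: join B via nl_idx
    card(P join B) = 400*120/(100) = 480
    cost = 400 + 400*7 + 480 = 3680
step 3: join C via merge
    card(P join C) = 480*400/(5) = 38400
    cost = 3680 + 480*9 + 400*9 + 480 + 400 = 12480
step 4: join D via merge
    card(P join D) = 38400*300/(40) = 288000
    cost = 12480 + 38400*16 + 300*9 + 38400 + 300 = 668280
step 5: join E via hash
    card(P join E) = 288000*100/(16) = 1800000
    cost = 668280 + 2*100*7 + 288000 = 957680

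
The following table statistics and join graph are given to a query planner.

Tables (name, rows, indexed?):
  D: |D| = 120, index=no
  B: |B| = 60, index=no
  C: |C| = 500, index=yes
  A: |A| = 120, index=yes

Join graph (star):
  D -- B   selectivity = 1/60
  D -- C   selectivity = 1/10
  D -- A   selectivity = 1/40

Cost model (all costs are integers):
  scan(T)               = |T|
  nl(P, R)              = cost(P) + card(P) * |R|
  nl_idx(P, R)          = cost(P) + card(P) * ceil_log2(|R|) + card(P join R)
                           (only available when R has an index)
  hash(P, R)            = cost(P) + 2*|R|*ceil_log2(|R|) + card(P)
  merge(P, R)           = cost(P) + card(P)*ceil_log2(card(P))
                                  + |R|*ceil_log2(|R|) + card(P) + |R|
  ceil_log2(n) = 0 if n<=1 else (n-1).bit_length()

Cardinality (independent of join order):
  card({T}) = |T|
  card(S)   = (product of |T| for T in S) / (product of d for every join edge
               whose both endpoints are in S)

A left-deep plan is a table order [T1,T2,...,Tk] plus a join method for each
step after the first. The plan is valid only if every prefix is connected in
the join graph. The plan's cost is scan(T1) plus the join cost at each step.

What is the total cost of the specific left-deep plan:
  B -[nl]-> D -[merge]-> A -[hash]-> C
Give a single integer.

step 1: scan B: cost=60, card=60
step 2: join D via nl
    card(P join D) = 60*120/(60) = 120
    cost = 60 + 60*120 = 7260
step 3: join A via merge
    card(P join A) = 120*120/(40) = 360
    cost = 7260 + 120*7 + 120*7 + 120 + 120 = 9180
step 4: join C via hash
    card(P join C) = 360*500/(10) = 18000
    cost = 9180 + 2*500*9 + 360 = 18540

18540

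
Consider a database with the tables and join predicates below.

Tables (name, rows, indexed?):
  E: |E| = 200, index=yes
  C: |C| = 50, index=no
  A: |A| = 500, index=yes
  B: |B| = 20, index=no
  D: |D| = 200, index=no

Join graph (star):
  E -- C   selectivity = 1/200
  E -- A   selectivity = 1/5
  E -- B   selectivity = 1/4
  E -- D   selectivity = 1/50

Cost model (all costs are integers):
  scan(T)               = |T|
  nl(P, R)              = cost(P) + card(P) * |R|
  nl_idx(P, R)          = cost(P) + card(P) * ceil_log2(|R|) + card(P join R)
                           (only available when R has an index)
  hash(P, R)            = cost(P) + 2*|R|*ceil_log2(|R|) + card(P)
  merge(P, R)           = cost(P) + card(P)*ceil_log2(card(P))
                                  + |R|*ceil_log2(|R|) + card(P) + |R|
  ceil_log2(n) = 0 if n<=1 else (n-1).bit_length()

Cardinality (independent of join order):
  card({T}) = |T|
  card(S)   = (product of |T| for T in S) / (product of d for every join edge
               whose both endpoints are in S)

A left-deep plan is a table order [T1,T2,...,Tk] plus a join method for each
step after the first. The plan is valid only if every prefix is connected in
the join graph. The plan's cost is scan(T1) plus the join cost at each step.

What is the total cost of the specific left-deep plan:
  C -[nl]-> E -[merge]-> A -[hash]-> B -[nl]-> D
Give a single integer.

step 1: scan C: cost=50, card=50
step 2: join E via nl
    card(P join E) = 50*200/(200) = 50
    cost = 50 + 50*200 = 10050
step 3: join A via merge
    card(P join A) = 50*500/(5) = 5000
    cost = 10050 + 50*6 + 500*9 + 50 + 500 = 15400
step 4: join B via hash
    card(P join B) = 5000*20/(4) = 25000
    cost = 15400 + 2*20*5 + 5000 = 20600
step 5: join D via nl
    card(P join D) = 25000*200/(50) = 100000
    cost = 20600 + 25000*200 = 5020600

5020600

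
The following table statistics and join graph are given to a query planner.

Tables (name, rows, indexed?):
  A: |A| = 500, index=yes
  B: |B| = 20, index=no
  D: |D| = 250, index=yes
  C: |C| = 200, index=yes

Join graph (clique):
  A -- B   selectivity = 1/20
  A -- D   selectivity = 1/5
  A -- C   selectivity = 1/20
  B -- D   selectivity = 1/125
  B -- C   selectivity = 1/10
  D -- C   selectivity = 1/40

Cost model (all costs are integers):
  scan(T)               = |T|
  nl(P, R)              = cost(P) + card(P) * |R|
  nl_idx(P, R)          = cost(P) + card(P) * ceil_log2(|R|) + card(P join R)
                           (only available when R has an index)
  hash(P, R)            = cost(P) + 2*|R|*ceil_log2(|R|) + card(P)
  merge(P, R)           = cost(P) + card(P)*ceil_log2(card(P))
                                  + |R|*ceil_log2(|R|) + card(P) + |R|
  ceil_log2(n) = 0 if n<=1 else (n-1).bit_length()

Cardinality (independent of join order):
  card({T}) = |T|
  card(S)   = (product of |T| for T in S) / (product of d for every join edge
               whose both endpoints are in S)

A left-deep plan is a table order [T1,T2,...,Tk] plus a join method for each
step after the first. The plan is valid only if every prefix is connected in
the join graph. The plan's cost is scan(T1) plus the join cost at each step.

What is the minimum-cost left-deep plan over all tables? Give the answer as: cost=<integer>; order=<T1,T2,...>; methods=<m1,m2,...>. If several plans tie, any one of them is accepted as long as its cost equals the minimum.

cost=745; order=B,D,C,A; methods=nl_idx,nl_idx,nl_idx

Selinger DP (subsets sized 1..n):
  {A}: scan cost=500, card=500
  {B}: scan cost=20, card=20
  {D}: scan cost=250, card=250
  {C}: scan cost=200, card=200
  {AB}: card=500; try (A,nl_idx)→700, (B,hash)→1200, (A,merge)→5140, (B,merge)→5620, (A,hash)→9040, (A,nl)→10020 …(+1); best=700 via (A,nl_idx)
  {AD}: card=25000; try (D,hash)→5000, (A,merge)→7500, (D,merge)→7750, (A,hash)→9500, (A,nl_idx)→27500, (D,nl_idx)→29500 …(+2); best=5000 via (D,hash)
  {AC}: card=5000; try (C,hash)→4200, (A,merge)→7000, (A,nl_idx)→7000, (C,merge)→7300, (A,hash)→9400, (C,nl_idx)→9500 …(+2); best=4200 via (C,hash)
  {BD}: card=40; try (D,nl_idx)→220, (B,hash)→700, (D,merge)→2390, (B,merge)→2620, (D,hash)→4040, (D,nl)→5020 …(+1); best=220 via (D,nl_idx)
  {BC}: card=400; try (C,nl_idx)→580, (B,hash)→600, (C,merge)→1940, (B,merge)→2120, (C,hash)→3240, (C,nl)→4020 …(+1); best=580 via (C,nl_idx)
  {CD}: card=1250; try (D,nl_idx)→3050, (C,nl_idx)→3500, (C,hash)→3700, (D,merge)→4250, (C,merge)→4300, (D,hash)→4400 …(+2); best=3050 via (D,nl_idx)
  {ABD}: card=200; try (A,nl_idx)→780, (D,nl_idx)→4900, (D,hash)→5200, (A,merge)→5500, (D,merge)→7950, (A,hash)→9260 …(+5); best=780 via (A,nl_idx)
  {ABC}: card=500; try (C,hash)→4400, (A,nl_idx)→4680, (C,nl_idx)→5200, (C,merge)→7500, (B,hash)→9400, (A,merge)→9580 …(+5); best=4400 via (C,hash)
  {ACD}: card=6250; try (D,hash)→13200, (A,hash)→13300, (A,nl_idx)→20550, (A,merge)→23050, (C,hash)→33200, (D,nl_idx)→50450 …(+6); best=13200 via (D,hash)
  {BCD}: card=20; try (C,nl_idx)→560, (C,merge)→2300, (C,hash)→3460, (D,nl_idx)→3800, (B,hash)→4500, (D,hash)→4980 …(+5); best=560 via (C,nl_idx)
  {ABCD}: card=5; try (A,nl_idx)→745, (C,nl_idx)→2385, (C,hash)→4180, (C,merge)→4380, (A,merge)→5680, (D,nl_idx)→8405 …(+9); best=745 via (A,nl_idx)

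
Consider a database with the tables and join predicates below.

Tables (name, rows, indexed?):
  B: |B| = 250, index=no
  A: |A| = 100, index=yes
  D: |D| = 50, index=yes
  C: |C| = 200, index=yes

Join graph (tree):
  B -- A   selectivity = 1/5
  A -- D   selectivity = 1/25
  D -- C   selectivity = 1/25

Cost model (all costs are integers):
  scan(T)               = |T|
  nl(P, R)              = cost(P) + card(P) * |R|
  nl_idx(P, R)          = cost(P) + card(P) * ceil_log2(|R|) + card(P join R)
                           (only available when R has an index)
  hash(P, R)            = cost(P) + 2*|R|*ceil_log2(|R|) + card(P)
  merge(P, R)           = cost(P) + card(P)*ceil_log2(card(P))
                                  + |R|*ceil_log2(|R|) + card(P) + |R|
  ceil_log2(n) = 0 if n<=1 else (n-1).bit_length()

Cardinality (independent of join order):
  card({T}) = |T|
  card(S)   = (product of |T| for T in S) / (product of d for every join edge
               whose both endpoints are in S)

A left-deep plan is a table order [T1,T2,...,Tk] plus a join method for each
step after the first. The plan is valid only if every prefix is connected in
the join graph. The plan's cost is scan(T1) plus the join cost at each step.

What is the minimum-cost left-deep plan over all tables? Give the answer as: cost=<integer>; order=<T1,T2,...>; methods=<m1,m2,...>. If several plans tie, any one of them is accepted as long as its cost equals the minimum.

cost=8250; order=D,C,A,B; methods=nl_idx,hash,hash

Selinger DP (subsets sized 1..n):
  {B}: scan cost=250, card=250
  {A}: scan cost=100, card=100
  {D}: scan cost=50, card=50
  {C}: scan cost=200, card=200
  {AB}: card=5000; try (A,hash)→1900, (B,merge)→3150, (A,merge)→3300, (B,hash)→4200, (A,nl_idx)→7000, (B,nl)→25100 …(+1); best=1900 via (A,hash)
  {AD}: card=200; try (A,nl_idx)→600, (D,hash)→800, (D,nl_idx)→900, (A,merge)→1200, (D,merge)→1250, (A,hash)→1500 …(+2); best=600 via (A,nl_idx)
  {CD}: card=400; try (C,nl_idx)→850, (D,hash)→1000, (D,nl_idx)→1800, (C,merge)→2200, (D,merge)→2350, (C,hash)→3300 …(+2); best=850 via (C,nl_idx)
  {ABD}: card=10000; try (B,merge)→4650, (B,hash)→4800, (D,hash)→7500, (D,nl_idx)→41900, (B,nl)→50600, (D,merge)→72250 …(+1); best=4650 via (B,merge)
  {ACD}: card=1600; try (A,hash)→2650, (C,nl_idx)→3800, (C,hash)→4000, (C,merge)→4200, (A,nl_idx)→5250, (A,merge)→5650 …(+2); best=2650 via (A,hash)
  {ABCD}: card=80000; try (B,hash)→8250, (C,hash)→17850, (B,merge)→24100, (C,merge)→156450, (C,nl_idx)→164650, (B,nl)→402650 …(+1); best=8250 via (B,hash)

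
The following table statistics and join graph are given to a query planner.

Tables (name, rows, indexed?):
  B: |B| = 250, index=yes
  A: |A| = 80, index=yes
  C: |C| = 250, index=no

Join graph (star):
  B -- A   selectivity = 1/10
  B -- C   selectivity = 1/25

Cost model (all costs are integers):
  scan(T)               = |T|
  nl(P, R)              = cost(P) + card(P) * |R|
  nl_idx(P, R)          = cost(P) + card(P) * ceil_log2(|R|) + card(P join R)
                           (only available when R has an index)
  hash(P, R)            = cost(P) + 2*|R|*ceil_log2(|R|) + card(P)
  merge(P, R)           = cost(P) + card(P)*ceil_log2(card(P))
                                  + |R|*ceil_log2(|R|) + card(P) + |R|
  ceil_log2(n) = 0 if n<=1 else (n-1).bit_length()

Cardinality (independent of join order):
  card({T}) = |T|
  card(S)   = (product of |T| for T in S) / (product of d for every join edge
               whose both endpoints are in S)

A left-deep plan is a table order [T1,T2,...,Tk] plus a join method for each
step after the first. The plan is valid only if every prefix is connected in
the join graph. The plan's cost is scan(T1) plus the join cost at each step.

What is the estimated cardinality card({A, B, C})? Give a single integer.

Tables in S: A(80), B(250), C(250)
Edges inside S: B-A(d=10), B-C(d=25)
numerator = 80 * 250 * 250 = 5000000
denominator = 10 * 25 = 250
card(S) = 5000000 / 250 = 20000

20000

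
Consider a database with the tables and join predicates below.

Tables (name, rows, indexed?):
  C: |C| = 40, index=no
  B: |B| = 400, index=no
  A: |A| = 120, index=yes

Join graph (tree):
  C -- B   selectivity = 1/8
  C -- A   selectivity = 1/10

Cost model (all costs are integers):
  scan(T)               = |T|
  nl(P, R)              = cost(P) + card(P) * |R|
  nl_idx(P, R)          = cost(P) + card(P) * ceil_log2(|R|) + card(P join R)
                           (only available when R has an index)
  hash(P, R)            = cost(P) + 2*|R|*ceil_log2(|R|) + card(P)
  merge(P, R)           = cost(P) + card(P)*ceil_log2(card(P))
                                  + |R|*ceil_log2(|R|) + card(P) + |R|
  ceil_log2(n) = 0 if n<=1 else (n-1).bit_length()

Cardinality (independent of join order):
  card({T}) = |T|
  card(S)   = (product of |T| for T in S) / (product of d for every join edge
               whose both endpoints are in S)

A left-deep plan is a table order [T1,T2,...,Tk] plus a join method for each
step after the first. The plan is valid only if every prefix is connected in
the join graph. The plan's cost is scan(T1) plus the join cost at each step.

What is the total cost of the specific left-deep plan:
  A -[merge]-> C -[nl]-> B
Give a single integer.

193360

step 1: scan A: cost=120, card=120
step 2: join C via merge
    card(P join C) = 120*40/(10) = 480
    cost = 120 + 120*7 + 40*6 + 120 + 40 = 1360
step 3: join B via nl
    card(P join B) = 480*400/(8) = 24000
    cost = 1360 + 480*400 = 193360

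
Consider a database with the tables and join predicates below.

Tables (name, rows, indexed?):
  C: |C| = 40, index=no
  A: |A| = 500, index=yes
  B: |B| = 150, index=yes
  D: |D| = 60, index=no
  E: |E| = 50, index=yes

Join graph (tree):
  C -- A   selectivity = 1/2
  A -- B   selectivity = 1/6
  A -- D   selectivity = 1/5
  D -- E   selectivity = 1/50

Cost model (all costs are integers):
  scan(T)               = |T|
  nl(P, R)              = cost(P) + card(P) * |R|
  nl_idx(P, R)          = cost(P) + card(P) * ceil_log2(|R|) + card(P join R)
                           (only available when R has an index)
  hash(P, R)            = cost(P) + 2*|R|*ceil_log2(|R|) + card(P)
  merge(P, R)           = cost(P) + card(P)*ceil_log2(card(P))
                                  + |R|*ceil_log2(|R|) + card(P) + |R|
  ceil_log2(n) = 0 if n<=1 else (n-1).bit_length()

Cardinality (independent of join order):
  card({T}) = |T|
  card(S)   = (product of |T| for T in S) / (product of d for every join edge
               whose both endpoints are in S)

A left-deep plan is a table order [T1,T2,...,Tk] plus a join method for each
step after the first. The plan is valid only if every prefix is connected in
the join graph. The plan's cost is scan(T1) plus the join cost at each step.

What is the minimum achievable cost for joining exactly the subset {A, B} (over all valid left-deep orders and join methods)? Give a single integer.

3400

Selinger DP over subsets of {A,B}:
  {A}: scan cost=500, card=500
  {B}: scan cost=150, card=150
  {AB}: card=12500; try (B,hash)→3400, (A,merge)→6500, (B,merge)→6850, (A,hash)→9300, (A,nl_idx)→14000, (B,nl_idx)→17000 …(+2); best=3400 via (B,hash)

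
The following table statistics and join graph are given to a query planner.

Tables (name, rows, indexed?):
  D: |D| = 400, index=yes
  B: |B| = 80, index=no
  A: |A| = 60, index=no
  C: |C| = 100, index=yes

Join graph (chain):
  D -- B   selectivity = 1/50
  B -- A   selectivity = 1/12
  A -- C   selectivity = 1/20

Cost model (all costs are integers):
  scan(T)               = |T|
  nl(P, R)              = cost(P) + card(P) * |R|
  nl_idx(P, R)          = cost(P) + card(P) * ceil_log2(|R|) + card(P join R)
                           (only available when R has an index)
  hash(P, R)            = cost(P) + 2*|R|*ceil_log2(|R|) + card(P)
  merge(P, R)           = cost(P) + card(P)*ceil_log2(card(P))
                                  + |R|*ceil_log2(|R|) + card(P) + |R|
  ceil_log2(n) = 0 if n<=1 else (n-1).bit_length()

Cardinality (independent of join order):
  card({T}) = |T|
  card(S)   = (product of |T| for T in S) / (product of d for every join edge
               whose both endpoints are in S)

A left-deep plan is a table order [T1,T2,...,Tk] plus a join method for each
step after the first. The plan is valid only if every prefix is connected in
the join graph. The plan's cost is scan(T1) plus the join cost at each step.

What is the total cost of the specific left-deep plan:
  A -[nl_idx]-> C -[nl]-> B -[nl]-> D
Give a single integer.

step 1: scan A: cost=60, card=60
step 2: join C via nl_idx
    card(P join C) = 60*100/(20) = 300
    cost = 60 + 60*7 + 300 = 780
step 3: join B via nl
    card(P join B) = 300*80/(12) = 2000
    cost = 780 + 300*80 = 24780
step 4: join D via nl
    card(P join D) = 2000*400/(50) = 16000
    cost = 24780 + 2000*400 = 824780

824780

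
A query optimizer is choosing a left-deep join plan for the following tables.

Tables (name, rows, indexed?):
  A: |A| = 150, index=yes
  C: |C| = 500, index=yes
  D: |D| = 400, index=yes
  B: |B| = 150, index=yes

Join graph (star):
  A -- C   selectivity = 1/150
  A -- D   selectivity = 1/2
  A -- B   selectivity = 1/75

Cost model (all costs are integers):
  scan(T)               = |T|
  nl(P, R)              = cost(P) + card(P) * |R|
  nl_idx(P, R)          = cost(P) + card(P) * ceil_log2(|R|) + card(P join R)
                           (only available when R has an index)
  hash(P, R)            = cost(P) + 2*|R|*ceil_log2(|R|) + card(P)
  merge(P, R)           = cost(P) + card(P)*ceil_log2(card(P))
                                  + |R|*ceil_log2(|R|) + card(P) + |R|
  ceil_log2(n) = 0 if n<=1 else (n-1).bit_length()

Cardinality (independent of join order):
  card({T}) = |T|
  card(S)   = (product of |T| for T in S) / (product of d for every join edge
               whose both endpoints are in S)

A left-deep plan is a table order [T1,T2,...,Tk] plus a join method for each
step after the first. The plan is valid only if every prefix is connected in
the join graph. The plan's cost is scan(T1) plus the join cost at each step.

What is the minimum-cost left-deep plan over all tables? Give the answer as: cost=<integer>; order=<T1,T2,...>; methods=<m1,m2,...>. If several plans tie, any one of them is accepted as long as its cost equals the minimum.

Selinger DP (subsets sized 1..n):
  {A}: scan cost=150, card=150
  {C}: scan cost=500, card=500
  {D}: scan cost=400, card=400
  {B}: scan cost=150, card=150
  {AC}: card=500; try (C,nl_idx)→2000, (A,hash)→3400, (A,nl_idx)→5000, (C,merge)→6500, (A,merge)→6850, (C,hash)→9300 …(+2); best=2000 via (C,nl_idx)
  {AD}: card=30000; try (A,hash)→3200, (D,merge)→5500, (A,merge)→5750, (D,hash)→7500, (D,nl_idx)→31500, (A,nl_idx)→33600 …(+2); best=3200 via (A,hash)
  {AB}: card=300; try (B,nl_idx)→1650, (A,nl_idx)→1650, (B,hash)→2700, (A,hash)→2700, (B,merge)→2850, (A,merge)→2850 …(+2); best=1650 via (B,nl_idx)
  {ACD}: card=100000; try (D,hash)→9700, (D,merge)→11000, (C,hash)→42200, (D,nl_idx)→106500, (D,nl)→202000, (C,nl_idx)→373200 …(+2); best=9700 via (D,hash)
  {ABC}: card=1000; try (B,hash)→4900, (C,nl_idx)→5350, (B,nl_idx)→7000, (B,merge)→8350, (C,merge)→9650, (C,hash)→10950 …(+2); best=4900 via (B,hash)
  {ABD}: card=60000; try (D,merge)→8650, (D,hash)→9150, (B,hash)→35600, (D,nl_idx)→64350, (D,nl)→121650, (B,nl_idx)→303200 …(+2); best=8650 via (D,merge)
  {ABCD}: card=200000; try (D,hash)→13100, (D,merge)→19900, (C,hash)→77650, (B,hash)→112100, (D,nl_idx)→213900, (D,nl)→404900 …(+6); best=13100 via (D,hash)

cost=13100; order=A,C,B,D; methods=nl_idx,hash,hash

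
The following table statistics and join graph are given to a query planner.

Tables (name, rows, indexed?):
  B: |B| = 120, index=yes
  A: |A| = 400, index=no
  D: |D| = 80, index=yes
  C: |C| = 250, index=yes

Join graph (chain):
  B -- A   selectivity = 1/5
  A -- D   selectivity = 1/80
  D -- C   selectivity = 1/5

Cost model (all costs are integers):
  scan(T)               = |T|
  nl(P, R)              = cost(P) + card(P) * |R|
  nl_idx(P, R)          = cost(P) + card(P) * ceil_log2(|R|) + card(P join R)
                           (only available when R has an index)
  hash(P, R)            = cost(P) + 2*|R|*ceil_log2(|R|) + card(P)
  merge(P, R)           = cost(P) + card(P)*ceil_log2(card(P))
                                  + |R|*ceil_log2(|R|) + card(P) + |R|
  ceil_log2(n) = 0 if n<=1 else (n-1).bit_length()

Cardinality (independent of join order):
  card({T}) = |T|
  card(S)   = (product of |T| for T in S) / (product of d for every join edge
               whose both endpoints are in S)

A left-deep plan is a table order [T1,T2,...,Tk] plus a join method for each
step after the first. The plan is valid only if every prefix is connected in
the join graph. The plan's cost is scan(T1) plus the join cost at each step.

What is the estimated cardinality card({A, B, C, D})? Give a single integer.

480000

Tables in S: A(400), B(120), C(250), D(80)
Edges inside S: B-A(d=5), A-D(d=80), D-C(d=5)
numerator = 400 * 120 * 250 * 80 = 960000000
denominator = 5 * 80 * 5 = 2000
card(S) = 960000000 / 2000 = 480000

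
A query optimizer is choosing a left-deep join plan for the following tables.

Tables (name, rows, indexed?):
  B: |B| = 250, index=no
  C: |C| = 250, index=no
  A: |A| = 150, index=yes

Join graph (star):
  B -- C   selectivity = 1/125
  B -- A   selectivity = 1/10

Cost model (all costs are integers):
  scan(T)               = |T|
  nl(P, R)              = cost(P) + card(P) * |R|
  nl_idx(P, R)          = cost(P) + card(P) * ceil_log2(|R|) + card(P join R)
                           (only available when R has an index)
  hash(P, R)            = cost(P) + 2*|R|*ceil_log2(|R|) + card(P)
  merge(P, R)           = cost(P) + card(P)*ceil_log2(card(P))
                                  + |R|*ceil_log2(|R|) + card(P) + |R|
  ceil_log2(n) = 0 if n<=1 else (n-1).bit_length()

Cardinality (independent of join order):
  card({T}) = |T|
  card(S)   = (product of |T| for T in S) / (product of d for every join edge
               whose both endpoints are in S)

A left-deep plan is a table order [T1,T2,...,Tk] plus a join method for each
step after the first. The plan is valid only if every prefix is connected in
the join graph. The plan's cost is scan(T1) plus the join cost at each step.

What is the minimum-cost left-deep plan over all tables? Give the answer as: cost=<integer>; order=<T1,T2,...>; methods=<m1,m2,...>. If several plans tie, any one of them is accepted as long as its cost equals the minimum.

Selinger DP (subsets sized 1..n):
  {B}: scan cost=250, card=250
  {C}: scan cost=250, card=250
  {A}: scan cost=150, card=150
  {BC}: card=500; try (C,hash)→4500, (B,hash)→4500, (C,merge)→4750, (B,merge)→4750, (C,nl)→62750, (B,nl)→62750; best=4500 via (C,hash)
  {AB}: card=3750; try (A,hash)→2900, (B,merge)→3750, (A,merge)→3850, (B,hash)→4300, (A,nl_idx)→6000, (B,nl)→37650 …(+1); best=2900 via (A,hash)
  {ABC}: card=7500; try (A,hash)→7400, (C,hash)→10650, (A,merge)→10850, (A,nl_idx)→16000, (C,merge)→53900, (A,nl)→79500 …(+1); best=7400 via (A,hash)

cost=7400; order=B,C,A; methods=hash,hash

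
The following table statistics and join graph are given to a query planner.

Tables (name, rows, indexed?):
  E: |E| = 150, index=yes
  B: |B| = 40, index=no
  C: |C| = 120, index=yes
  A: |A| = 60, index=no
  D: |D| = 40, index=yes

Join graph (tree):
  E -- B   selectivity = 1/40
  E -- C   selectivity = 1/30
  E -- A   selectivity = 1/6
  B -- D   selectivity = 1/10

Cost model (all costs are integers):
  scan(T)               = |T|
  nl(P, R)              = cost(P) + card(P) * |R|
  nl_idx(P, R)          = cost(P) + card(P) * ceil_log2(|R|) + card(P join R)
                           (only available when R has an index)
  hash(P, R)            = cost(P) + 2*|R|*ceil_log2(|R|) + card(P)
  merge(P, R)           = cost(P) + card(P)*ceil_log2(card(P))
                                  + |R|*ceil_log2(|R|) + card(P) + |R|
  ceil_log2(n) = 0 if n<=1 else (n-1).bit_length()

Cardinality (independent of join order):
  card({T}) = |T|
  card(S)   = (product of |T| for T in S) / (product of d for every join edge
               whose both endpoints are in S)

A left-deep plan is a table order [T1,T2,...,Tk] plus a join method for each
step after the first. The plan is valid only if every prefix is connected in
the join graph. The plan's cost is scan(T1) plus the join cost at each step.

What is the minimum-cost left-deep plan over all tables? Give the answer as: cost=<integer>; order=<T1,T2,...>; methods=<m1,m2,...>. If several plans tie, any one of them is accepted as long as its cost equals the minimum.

Selinger DP (subsets sized 1..n):
  {E}: scan cost=150, card=150
  {B}: scan cost=40, card=40
  {C}: scan cost=120, card=120
  {A}: scan cost=60, card=60
  {D}: scan cost=40, card=40
  {BE}: card=150; try (E,nl_idx)→510, (B,hash)→780, (E,merge)→1670, (B,merge)→1780, (E,hash)→2480, (E,nl)→6040 …(+1); best=510 via (E,nl_idx)
  {CE}: card=600; try (E,nl_idx)→1680, (C,nl_idx)→1800, (C,hash)→1980, (E,merge)→2430, (C,merge)→2460, (E,hash)→2640 …(+2); best=1680 via (E,nl_idx)
  {AE}: card=1500; try (A,hash)→1020, (E,merge)→1830, (A,merge)→1920, (E,nl_idx)→2040, (E,hash)→2520, (E,nl)→9060 …(+1); best=1020 via (A,hash)
  {BD}: card=160; try (D,nl_idx)→440, (D,hash)→560, (B,hash)→560, (D,merge)→600, (B,merge)→600, (D,nl)→1640 …(+1); best=440 via (D,nl_idx)
  {BCE}: card=600; try (C,nl_idx)→2160, (C,hash)→2340, (B,hash)→2760, (C,merge)→2820, (B,merge)→8560, (C,nl)→18510 …(+1); best=2160 via (C,nl_idx)
  {ABE}: card=1500; try (A,hash)→1380, (A,merge)→2280, (B,hash)→3000, (A,nl)→9510, (B,merge)→19300, (B,nl)→61020; best=1380 via (A,hash)
  {BDE}: card=600; try (D,hash)→1140, (D,nl_idx)→2010, (D,merge)→2140, (E,nl_idx)→2320, (E,hash)→3000, (E,merge)→3230 …(+2); best=1140 via (D,hash)
  {ACE}: card=6000; try (A,hash)→3000, (C,hash)→4200, (A,merge)→8700, (C,nl_idx)→17520, (C,merge)→19980, (A,nl)→37680 …(+1); best=3000 via (A,hash)
  {ABCE}: card=6000; try (A,hash)→3480, (C,hash)→4560, (A,merge)→9180, (B,hash)→9480, (C,nl_idx)→17880, (C,merge)→20340 …(+4); best=3480 via (A,hash)
  {BCDE}: card=2400; try (D,hash)→3240, (C,hash)→3420, (C,nl_idx)→7740, (D,nl_idx)→8160, (C,merge)→8700, (D,merge)→9040 …(+2); best=3240 via (D,hash)
  {ABDE}: card=6000; try (A,hash)→2460, (D,hash)→3360, (A,merge)→8160, (D,nl_idx)→16380, (D,merge)→19660, (A,nl)→37140 …(+1); best=2460 via (A,hash)
  {ABCDE}: card=24000; try (A,hash)→6360, (D,hash)→9960, (C,hash)→10140, (A,merge)→34860, (D,nl_idx)→63480, (C,nl_idx)→68460 …(+5); best=6360 via (A,hash)

cost=6360; order=B,E,C,D,A; methods=nl_idx,nl_idx,hash,hash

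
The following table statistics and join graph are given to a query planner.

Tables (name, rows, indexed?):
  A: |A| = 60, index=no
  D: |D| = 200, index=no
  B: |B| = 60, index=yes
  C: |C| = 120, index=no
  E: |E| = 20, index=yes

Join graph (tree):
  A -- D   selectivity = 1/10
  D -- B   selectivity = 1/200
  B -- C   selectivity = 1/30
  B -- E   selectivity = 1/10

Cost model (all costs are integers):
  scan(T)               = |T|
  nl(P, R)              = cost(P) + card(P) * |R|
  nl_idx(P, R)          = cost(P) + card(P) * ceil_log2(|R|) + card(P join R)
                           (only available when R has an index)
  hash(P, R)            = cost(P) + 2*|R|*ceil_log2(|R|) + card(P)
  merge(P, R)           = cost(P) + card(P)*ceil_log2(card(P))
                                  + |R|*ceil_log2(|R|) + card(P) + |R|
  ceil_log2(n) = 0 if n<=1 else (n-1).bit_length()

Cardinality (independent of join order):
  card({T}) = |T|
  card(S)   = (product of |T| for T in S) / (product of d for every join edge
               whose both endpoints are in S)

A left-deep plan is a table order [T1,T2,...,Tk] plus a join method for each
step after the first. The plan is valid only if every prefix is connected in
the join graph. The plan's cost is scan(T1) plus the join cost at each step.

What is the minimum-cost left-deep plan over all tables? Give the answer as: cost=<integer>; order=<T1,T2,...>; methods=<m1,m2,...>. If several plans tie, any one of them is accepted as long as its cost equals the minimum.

Selinger DP (subsets sized 1..n):
  {A}: scan cost=60, card=60
  {D}: scan cost=200, card=200
  {B}: scan cost=60, card=60
  {C}: scan cost=120, card=120
  {E}: scan cost=20, card=20
  {AD}: card=1200; try (A,hash)→1120, (D,merge)→2280, (A,merge)→2420, (D,hash)→3320, (D,nl)→12060, (A,nl)→12200; best=1120 via (A,hash)
  {BD}: card=60; try (B,hash)→1120, (B,nl_idx)→1460, (D,merge)→2280, (B,merge)→2420, (D,hash)→3320, (D,nl)→12060 …(+1); best=1120 via (B,hash)
  {BC}: card=240; try (B,hash)→960, (B,nl_idx)→1080, (C,merge)→1440, (B,merge)→1500, (C,hash)→1800, (C,nl)→7260 …(+1); best=960 via (B,hash)
  {BE}: card=120; try (B,nl_idx)→260, (E,hash)→320, (E,nl_idx)→480, (B,merge)→560, (E,merge)→600, (B,hash)→760 …(+2); best=260 via (B,nl_idx)
  {ABD}: card=360; try (A,hash)→1900, (A,merge)→1960, (B,hash)→3040, (A,nl)→4720, (B,nl_idx)→8680, (B,merge)→15940 …(+1); best=1900 via (A,hash)
  {BCD}: card=240; try (C,merge)→2500, (C,hash)→2860, (D,hash)→4400, (D,merge)→4920, (C,nl)→8320, (D,nl)→48960; best=2500 via (C,merge)
  {BDE}: card=120; try (E,hash)→1380, (E,nl_idx)→1540, (E,merge)→1660, (E,nl)→2320, (D,merge)→3020, (D,hash)→3580 …(+1); best=1380 via (E,hash)
  {BCE}: card=480; try (E,hash)→1400, (C,hash)→2060, (C,merge)→2180, (E,nl_idx)→2640, (E,merge)→3240, (E,nl)→5760 …(+1); best=1400 via (E,hash)
  {ABCD}: card=1440; try (A,hash)→3460, (C,hash)→3940, (A,merge)→5080, (C,merge)→6460, (A,nl)→16900, (C,nl)→45100; best=3460 via (A,hash)
  {ABDE}: card=720; try (A,hash)→2220, (E,hash)→2460, (A,merge)→2760, (E,nl_idx)→4420, (E,merge)→5620, (A,nl)→8580 …(+1); best=2220 via (A,hash)
  {BCDE}: card=480; try (E,hash)→2940, (C,hash)→3180, (C,merge)→3300, (E,nl_idx)→4180, (E,merge)→4780, (D,hash)→5080 …(+4); best=2940 via (E,hash)
  {ABCDE}: card=2880; try (A,hash)→4140, (C,hash)→4620, (E,hash)→5100, (A,merge)→8160, (C,merge)→11100, (E,nl_idx)→13540 …(+4); best=4140 via (A,hash)

cost=4140; order=D,B,C,E,A; methods=hash,merge,hash,hash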